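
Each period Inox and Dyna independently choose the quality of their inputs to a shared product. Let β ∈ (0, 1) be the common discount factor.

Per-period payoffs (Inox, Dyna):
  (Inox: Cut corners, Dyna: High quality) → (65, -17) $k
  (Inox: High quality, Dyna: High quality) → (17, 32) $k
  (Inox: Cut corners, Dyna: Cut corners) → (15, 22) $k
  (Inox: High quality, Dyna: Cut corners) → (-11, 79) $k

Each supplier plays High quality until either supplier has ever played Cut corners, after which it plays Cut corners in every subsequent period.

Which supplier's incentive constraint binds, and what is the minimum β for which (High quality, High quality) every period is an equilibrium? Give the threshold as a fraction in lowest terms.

Inox; β ≥ 24/25

Inox: cooperation gives 17 each period; deviation gives 65 once then 15 forever.
  17/(1−β) ≥ 65 + 15β/(1−β) ⇒ β ≥ 48/50 = 24/25.
Dyna: cooperation gives 32 each period; deviation gives 79 once then 22 forever.
  β ≥ 47/57.
Both must hold, so the binding constraint is Inox's: β ≥ 24/25.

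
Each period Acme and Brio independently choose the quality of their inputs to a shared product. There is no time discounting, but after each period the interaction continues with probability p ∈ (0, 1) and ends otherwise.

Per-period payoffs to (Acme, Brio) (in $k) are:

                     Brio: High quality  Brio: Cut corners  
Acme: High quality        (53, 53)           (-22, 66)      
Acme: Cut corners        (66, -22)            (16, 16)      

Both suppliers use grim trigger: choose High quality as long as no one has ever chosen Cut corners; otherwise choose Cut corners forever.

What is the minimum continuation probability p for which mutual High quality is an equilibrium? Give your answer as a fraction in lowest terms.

With no time discounting, the continuation probability p plays the role of the discount factor.
Grim-trigger IC: 53/(1−p) ≥ 66 + 16p/(1−p) ⇒ p ≥ (66−53)/(66−16) = 13/50.

13/50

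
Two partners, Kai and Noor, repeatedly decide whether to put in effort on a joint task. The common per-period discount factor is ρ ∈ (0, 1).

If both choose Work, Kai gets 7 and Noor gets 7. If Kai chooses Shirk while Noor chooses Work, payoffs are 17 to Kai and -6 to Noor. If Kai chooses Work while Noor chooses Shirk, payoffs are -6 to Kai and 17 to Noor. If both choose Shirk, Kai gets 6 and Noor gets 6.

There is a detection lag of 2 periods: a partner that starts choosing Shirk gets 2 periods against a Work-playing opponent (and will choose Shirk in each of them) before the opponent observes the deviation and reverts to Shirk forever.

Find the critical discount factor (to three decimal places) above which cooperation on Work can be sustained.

0.953

A deviator earns 17 for 2 periods, then 6 forever; cooperating earns 7 forever. Multiplying the IC by (1−ρ):
7 ≥ 17(1−ρ^2) + 6ρ^2, so 11·ρ^2 ≥ 10 and ρ^2 ≥ 10/11.
ρ ≥ (10/11)^(1/2) ≈ 0.953.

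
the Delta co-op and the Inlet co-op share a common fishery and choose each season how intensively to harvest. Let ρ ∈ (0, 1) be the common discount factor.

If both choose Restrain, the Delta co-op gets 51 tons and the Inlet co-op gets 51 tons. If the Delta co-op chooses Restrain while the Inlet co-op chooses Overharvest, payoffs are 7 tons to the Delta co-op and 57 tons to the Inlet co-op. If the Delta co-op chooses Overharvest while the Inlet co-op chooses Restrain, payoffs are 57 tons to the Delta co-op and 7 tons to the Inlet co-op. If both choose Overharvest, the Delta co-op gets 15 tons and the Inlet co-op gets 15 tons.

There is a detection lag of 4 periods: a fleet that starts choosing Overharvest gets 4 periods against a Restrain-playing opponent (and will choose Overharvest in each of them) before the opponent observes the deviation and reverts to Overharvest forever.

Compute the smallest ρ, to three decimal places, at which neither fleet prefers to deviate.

A deviator earns 57 for 4 periods, then 15 forever; cooperating earns 51 forever. Multiplying the IC by (1−ρ):
51 ≥ 57(1−ρ^4) + 15ρ^4, so 42·ρ^4 ≥ 6 and ρ^4 ≥ 1/7.
ρ ≥ (1/7)^(1/4) ≈ 0.615.

0.615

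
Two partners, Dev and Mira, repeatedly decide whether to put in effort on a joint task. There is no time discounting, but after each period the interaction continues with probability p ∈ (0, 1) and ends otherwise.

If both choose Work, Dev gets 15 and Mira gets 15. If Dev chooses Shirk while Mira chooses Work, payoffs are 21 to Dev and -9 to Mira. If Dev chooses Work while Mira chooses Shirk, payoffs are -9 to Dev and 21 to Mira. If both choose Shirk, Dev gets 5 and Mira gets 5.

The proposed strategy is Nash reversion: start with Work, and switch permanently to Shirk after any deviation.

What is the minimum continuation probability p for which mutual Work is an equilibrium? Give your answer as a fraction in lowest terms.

With no time discounting, the continuation probability p plays the role of the discount factor.
Grim-trigger IC: 15/(1−p) ≥ 21 + 5p/(1−p) ⇒ p ≥ (21−15)/(21−5) = 3/8.

3/8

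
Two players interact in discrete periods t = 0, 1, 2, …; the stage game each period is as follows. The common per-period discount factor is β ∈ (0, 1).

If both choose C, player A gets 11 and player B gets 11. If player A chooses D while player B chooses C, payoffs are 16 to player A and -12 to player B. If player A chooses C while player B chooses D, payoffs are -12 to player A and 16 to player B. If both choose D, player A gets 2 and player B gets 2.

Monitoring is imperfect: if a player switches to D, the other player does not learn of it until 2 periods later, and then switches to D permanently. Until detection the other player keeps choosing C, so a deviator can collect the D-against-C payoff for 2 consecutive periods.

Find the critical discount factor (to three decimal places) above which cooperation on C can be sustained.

A deviator earns 16 for 2 periods, then 2 forever; cooperating earns 11 forever. Multiplying the IC by (1−β):
11 ≥ 16(1−β^2) + 2β^2, so 14·β^2 ≥ 5 and β^2 ≥ 5/14.
β ≥ (5/14)^(1/2) ≈ 0.598.

0.598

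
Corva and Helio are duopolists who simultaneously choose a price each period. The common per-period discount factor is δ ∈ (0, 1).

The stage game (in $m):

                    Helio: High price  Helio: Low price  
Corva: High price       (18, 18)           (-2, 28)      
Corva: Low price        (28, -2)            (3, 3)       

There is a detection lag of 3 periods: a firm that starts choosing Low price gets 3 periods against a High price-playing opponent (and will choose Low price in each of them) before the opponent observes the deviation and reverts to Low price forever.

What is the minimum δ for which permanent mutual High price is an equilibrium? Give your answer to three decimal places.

0.737

The best deviation is to choose Low price for all 3 undetected periods, earning 28 each, then 3 forever once detected.
Deviation value: 28(1−δ^3)/(1−δ) + 3δ^3/(1−δ); cooperation value: 18/(1−δ).
IC: 18 ≥ 28(1−δ^3) + 3δ^3 = 28 − 25δ^3.
So δ^3 ≥ 10/25 = 2/5, giving δ ≥ (2/5)^(1/3) ≈ 0.737.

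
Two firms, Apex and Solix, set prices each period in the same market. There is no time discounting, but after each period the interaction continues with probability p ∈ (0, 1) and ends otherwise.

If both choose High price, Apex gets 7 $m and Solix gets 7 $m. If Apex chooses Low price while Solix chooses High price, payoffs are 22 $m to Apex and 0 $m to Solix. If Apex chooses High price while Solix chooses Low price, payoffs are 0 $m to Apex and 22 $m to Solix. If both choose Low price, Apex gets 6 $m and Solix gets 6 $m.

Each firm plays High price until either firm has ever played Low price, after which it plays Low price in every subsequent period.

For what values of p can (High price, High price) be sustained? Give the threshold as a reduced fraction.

15/16

With no time discounting, the continuation probability p plays the role of the discount factor.
Grim-trigger IC: 7/(1−p) ≥ 22 + 6p/(1−p) ⇒ p ≥ (22−7)/(22−6) = 15/16.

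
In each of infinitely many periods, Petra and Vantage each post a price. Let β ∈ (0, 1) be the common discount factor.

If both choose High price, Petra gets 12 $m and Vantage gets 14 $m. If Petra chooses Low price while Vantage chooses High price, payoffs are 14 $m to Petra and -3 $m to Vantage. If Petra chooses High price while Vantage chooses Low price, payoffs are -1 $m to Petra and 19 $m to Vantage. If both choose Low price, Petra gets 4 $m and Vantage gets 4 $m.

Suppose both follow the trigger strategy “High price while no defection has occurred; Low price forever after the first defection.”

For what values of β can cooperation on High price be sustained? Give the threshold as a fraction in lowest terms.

Petra: cooperation gives 12 each period; deviation gives 14 once then 4 forever.
  12/(1−β) ≥ 14 + 4β/(1−β) ⇒ β ≥ 2/10 = 1/5.
Vantage: cooperation gives 14 each period; deviation gives 19 once then 4 forever.
  β ≥ 5/15 = 1/3.
Both must hold, so the binding constraint is Vantage's: β ≥ 1/3.

1/3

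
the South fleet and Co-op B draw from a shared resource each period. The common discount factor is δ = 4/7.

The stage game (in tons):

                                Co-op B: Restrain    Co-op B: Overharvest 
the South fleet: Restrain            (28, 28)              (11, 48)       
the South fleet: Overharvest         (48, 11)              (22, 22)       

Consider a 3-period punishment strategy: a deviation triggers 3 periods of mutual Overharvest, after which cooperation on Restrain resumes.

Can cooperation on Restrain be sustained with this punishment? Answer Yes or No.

Comparing payoff streams over the 4 periods until play realigns: cooperate → 28(1+δ+…+δ^3); deviate → 48 + 22(δ+…+δ^3).
Cooperation is sustained iff (28−22)(δ+…+δ^3) ≥ 48−28.
δ+…+δ^3 = 4/7·(1−(4/7)^3)/(1−4/7) = 1.0845, and (48−28)/(28−22) = 3.3333.
1.0845 < 3.3333, so cooperation is not sustainable.

No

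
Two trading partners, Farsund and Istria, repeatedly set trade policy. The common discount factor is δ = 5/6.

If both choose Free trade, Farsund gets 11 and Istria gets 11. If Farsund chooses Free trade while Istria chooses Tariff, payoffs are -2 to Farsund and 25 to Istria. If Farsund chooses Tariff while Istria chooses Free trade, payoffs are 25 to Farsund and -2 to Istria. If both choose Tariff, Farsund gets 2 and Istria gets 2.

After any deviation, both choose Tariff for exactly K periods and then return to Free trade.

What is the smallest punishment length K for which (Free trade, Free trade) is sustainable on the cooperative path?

Need Σ_{k=1}^{K} δ^k ≥ (25−11)/(11−2) = 1.5556 at δ = 5/6.
At K = 2 the sum is 1.5278 < 1.5556; at K = 3 it is 2.1065 ≥ 1.5556.
So the minimum punishment length is K = 3.

3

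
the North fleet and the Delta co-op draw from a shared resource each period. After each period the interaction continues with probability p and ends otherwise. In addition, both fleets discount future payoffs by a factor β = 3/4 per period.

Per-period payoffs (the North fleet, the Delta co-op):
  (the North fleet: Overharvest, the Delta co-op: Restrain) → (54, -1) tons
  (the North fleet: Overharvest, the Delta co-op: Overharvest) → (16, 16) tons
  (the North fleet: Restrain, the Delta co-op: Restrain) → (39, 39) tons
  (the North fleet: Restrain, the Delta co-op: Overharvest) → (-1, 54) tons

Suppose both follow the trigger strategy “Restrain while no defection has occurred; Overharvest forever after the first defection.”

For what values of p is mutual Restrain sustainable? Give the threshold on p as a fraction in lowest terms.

10/19

With continuation probability p and discount β, the effective per-period discount factor is βp.
Grim-trigger IC: βp ≥ (54−39)/(54−16) = 15/38.
So p ≥ (15/38)/(3/4) = 10/19.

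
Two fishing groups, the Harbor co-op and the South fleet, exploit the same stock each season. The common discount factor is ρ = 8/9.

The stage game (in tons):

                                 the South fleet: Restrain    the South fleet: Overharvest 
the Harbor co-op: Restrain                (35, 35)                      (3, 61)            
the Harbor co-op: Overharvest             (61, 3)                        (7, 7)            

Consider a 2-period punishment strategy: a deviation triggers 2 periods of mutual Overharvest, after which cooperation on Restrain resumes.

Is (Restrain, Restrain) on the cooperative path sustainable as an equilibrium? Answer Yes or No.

A one-shot deviation gives 61 now, then 7 for 2 periods, then back to 35.
Gain from deviating: (61−35) today; loss: (35−7) in each of the next 2 periods.
No-deviation condition: (35−7)(ρ+…+ρ^2) ≥ 61−35, i.e. ρ+…+ρ^2 ≥ 13/14.
At ρ = 8/9: ρ+…+ρ^2 = 1.6790 ≥ 0.9286.
So cooperation is sustainable.

Yes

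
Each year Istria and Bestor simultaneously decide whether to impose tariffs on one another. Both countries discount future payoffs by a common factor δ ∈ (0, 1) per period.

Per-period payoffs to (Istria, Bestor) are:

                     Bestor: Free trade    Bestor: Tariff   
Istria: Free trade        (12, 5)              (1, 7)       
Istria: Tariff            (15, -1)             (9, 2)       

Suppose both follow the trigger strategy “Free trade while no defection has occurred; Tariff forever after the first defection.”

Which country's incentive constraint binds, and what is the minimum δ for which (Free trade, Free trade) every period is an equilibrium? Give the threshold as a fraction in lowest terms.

Istria; δ ≥ 1/2

Istria: cooperation gives 12 each period; deviation gives 15 once then 9 forever.
  12/(1−δ) ≥ 15 + 9δ/(1−δ) ⇒ δ ≥ 3/6 = 1/2.
Bestor: cooperation gives 5 each period; deviation gives 7 once then 2 forever.
  δ ≥ 2/5.
Both must hold, so the binding constraint is Istria's: δ ≥ 1/2.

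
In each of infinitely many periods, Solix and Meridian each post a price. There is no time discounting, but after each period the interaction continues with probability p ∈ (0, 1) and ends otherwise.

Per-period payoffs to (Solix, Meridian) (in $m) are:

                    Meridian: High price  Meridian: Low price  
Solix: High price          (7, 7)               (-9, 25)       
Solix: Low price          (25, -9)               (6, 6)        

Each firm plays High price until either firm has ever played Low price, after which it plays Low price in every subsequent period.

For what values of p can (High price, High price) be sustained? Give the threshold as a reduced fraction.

With no time discounting, the continuation probability p plays the role of the discount factor.
Grim-trigger IC: 7/(1−p) ≥ 25 + 6p/(1−p) ⇒ p ≥ (25−7)/(25−6) = 18/19.

18/19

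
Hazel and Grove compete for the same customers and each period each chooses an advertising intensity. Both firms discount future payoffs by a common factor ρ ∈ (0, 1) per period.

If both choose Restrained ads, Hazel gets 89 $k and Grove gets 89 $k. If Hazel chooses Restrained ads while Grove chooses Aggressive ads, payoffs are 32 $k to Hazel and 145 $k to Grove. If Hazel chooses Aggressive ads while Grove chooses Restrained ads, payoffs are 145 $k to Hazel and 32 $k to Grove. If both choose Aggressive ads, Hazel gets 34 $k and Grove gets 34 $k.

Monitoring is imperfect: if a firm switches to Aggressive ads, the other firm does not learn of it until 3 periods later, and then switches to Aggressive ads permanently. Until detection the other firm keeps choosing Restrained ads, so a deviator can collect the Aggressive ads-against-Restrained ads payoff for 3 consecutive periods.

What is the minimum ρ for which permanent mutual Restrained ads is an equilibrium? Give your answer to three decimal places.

A deviator earns 145 for 3 periods, then 34 forever; cooperating earns 89 forever. Multiplying the IC by (1−ρ):
89 ≥ 145(1−ρ^3) + 34ρ^3, so 111·ρ^3 ≥ 56 and ρ^3 ≥ 56/111.
ρ ≥ (56/111)^(1/3) ≈ 0.796.

0.796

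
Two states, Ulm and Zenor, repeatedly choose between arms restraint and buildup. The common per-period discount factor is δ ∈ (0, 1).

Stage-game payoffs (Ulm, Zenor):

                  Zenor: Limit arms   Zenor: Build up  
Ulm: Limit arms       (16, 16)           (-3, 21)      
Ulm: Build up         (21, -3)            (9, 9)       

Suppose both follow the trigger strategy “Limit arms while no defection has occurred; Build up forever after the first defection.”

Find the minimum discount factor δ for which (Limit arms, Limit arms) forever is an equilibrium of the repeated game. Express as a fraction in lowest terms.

16/(1−δ) ≥ 21 + 9δ/(1−δ)
16 ≥ 21 − 12δ
δ ≥ 5/12.

5/12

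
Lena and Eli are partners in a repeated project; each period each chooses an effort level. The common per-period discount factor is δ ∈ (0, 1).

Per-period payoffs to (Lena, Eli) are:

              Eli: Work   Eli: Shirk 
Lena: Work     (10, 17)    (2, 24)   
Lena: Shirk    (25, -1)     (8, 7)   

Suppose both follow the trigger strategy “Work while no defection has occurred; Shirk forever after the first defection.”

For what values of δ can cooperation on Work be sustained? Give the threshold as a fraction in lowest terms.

15/17

For Lena: deviation gain 25−10 = 15, per-period punishment loss 10−8 = 2. IC gives δ ≥ 15/17.
For Eli: gain 7, loss 10 per period, so δ ≥ 7/17.
The tighter constraint is Lena's, so cooperation needs δ ≥ 15/17.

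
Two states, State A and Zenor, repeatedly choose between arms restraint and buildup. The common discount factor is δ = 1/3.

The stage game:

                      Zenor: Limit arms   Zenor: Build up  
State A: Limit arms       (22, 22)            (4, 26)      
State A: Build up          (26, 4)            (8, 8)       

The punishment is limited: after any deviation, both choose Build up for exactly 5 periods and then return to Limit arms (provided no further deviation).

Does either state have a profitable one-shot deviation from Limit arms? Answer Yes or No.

IC: δ+…+δ^5 ≥ (26−22)/(22−8) = 2/7.
At δ = 1/3: partial sum = 0.4979 ≥ 0.2857. Cooperation sustainable.

No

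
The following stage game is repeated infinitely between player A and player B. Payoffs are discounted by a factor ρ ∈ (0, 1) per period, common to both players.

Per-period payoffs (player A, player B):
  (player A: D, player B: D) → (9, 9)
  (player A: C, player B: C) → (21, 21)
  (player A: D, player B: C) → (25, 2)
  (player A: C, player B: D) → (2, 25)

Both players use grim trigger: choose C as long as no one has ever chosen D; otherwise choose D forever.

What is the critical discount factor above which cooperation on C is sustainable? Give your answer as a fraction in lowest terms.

1/4

One-period gain from deviating is 25 − 21 = 4. The loss is 21 − 9 = 12 in every subsequent period, with present value 12·ρ/(1−ρ).
Deviation is unprofitable when 12·ρ/(1−ρ) ≥ 4, i.e. ρ/(1−ρ) ≥ 1/3.
Equivalently ρ ≥ 4/(4+12) = 1/4.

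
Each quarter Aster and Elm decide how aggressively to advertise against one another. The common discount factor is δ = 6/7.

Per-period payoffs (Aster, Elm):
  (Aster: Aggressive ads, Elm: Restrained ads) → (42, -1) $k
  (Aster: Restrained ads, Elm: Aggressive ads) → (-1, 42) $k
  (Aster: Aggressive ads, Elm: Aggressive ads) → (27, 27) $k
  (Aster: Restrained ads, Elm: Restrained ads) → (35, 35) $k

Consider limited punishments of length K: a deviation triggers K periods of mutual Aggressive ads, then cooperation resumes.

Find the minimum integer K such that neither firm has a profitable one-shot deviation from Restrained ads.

No profitable deviation requires (35−27)(δ+…+δ^K) ≥ 42−35, i.e. δ+…+δ^K ≥ 7/8 ≈ 0.8750.
With δ = 6/7, the partial sums are K=1: 0.8571, K=2: 1.5918.
K = 2 is the first length at which the sum reaches 0.8750.

2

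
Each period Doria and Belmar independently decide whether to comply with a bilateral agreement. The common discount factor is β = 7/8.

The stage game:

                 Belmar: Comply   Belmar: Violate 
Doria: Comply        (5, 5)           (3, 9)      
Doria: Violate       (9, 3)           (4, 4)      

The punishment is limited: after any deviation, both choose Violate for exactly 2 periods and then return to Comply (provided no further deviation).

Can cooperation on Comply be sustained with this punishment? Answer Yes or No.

No

Comparing payoff streams over the 3 periods until play realigns: cooperate → 5(1+β+…+β^2); deviate → 9 + 4(β+…+β^2).
Cooperation is sustained iff (5−4)(β+…+β^2) ≥ 9−5.
β+…+β^2 = 7/8·(1−(7/8)^2)/(1−7/8) = 1.6406, and (9−5)/(5−4) = 4.0000.
1.6406 < 4.0000, so cooperation is not sustainable.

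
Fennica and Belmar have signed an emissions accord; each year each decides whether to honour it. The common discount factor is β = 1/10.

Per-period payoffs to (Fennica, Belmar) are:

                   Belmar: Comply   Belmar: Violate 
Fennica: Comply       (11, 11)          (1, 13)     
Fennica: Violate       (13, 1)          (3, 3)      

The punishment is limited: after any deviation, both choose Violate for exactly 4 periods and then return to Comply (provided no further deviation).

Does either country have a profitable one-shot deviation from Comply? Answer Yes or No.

Yes

IC: β+…+β^4 ≥ (13−11)/(11−3) = 1/4.
At β = 1/10: partial sum = 0.1111 < 0.2500. Cooperation not sustainable.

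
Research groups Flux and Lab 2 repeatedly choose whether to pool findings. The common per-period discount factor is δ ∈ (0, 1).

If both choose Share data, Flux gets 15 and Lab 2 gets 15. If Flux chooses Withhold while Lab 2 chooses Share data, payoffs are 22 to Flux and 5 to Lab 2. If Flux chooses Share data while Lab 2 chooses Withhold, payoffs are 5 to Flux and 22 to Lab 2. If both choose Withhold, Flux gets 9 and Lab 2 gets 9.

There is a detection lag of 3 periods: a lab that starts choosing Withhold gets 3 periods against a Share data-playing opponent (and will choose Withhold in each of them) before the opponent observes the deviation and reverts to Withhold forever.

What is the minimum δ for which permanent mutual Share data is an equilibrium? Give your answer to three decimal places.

The best deviation is to choose Withhold for all 3 undetected periods, earning 22 each, then 9 forever once detected.
Deviation value: 22(1−δ^3)/(1−δ) + 9δ^3/(1−δ); cooperation value: 15/(1−δ).
IC: 15 ≥ 22(1−δ^3) + 9δ^3 = 22 − 13δ^3.
So δ^3 ≥ 7/13, giving δ ≥ (7/13)^(1/3) ≈ 0.814.

0.814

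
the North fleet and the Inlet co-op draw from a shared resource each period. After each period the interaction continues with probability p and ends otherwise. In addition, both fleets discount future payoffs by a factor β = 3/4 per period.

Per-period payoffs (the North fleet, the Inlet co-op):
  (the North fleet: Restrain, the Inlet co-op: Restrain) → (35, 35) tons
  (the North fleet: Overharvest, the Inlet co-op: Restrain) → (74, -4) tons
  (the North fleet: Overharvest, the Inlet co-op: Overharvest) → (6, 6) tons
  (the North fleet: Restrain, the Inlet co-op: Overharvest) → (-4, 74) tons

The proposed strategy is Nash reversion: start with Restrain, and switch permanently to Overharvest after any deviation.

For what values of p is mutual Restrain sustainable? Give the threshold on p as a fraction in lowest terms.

13/17

Expected continuation weight on next period's payoff is β·p = 3/4·p, which plays the role of the discount factor.
Cooperation requires 3/4·p ≥ (74−35)/(74−6) = 39/68, hence p ≥ 13/17.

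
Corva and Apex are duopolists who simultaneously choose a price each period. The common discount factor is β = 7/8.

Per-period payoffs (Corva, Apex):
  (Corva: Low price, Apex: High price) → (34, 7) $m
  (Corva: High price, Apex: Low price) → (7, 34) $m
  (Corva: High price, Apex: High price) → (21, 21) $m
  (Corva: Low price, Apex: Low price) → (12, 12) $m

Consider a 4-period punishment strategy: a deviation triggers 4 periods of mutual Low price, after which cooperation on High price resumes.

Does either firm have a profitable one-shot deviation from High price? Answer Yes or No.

IC: β+…+β^4 ≥ (34−21)/(21−12) = 13/9.
At β = 7/8: partial sum = 2.8967 ≥ 1.4444. Cooperation sustainable.

No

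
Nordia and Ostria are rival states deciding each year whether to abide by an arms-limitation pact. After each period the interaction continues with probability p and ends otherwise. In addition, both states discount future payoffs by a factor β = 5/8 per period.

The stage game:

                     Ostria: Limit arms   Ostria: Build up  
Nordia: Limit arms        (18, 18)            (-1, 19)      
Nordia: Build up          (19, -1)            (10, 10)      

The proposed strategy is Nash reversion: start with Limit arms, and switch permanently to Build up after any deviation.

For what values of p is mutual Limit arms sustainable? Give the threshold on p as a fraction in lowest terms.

8/45

With continuation probability p and discount β, the effective per-period discount factor is βp.
Grim-trigger IC: βp ≥ (19−18)/(19−10) = 1/9.
So p ≥ (1/9)/(5/8) = 8/45.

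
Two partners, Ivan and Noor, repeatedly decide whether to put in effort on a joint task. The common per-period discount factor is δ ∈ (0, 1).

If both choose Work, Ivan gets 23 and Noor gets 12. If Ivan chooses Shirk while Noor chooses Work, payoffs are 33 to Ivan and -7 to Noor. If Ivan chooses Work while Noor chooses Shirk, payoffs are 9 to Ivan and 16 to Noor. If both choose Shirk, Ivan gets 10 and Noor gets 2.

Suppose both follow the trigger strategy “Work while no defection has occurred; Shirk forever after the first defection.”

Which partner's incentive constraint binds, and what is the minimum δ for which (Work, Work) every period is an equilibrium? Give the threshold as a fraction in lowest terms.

Ivan; δ ≥ 10/23

For Ivan: deviation gain 33−23 = 10, per-period punishment loss 23−10 = 13. IC gives δ ≥ 10/23.
For Noor: gain 4, loss 10 per period, so δ ≥ 4/14 = 2/7.
The tighter constraint is Ivan's, so cooperation needs δ ≥ 10/23.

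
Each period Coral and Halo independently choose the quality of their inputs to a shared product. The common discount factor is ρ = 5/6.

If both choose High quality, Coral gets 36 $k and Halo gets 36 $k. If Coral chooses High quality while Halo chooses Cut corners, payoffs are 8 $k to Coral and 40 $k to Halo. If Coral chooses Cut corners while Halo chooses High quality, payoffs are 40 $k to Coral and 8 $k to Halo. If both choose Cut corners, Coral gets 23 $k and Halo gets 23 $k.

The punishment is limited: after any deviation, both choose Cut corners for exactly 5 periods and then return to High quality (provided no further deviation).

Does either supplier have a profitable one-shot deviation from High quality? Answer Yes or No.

No

IC: ρ+…+ρ^5 ≥ (40−36)/(36−23) = 4/13.
At ρ = 5/6: partial sum = 2.9906 ≥ 0.3077. Cooperation sustainable.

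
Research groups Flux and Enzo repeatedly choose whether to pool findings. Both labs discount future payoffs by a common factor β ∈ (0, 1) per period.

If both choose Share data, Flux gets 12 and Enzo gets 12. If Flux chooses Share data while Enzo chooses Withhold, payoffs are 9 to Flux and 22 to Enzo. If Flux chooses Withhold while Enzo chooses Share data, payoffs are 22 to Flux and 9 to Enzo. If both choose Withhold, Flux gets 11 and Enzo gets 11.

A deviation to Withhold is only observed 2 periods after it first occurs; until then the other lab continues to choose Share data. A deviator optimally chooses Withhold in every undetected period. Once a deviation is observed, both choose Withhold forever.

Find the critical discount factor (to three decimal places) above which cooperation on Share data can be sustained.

0.953

A deviator earns 22 for 2 periods, then 11 forever; cooperating earns 12 forever. Multiplying the IC by (1−β):
12 ≥ 22(1−β^2) + 11β^2, so 11·β^2 ≥ 10 and β^2 ≥ 10/11.
β ≥ (10/11)^(1/2) ≈ 0.953.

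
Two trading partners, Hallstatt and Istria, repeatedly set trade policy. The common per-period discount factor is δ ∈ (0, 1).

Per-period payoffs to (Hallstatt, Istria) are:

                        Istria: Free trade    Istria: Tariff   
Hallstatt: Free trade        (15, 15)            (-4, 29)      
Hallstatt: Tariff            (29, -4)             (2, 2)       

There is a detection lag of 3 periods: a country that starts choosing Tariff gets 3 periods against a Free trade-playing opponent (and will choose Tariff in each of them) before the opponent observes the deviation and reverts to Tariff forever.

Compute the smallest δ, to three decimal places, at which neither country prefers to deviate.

Deviating for the 3 undetected periods gains 29−15 = 14 per period over cooperation, then loses 15−2 = 13 per period forever once punishment starts.
Gain: 14(1 + δ + … + δ^2); loss: 13·δ^3/(1−δ).
No profitable deviation ⇔ 14(1−δ^3) ≤ 13·δ^3, i.e. δ^3 ≥ 14/(14+13) = 14/27.
Hence δ ≥ (14/27)^(1/3) ≈ 0.803.

0.803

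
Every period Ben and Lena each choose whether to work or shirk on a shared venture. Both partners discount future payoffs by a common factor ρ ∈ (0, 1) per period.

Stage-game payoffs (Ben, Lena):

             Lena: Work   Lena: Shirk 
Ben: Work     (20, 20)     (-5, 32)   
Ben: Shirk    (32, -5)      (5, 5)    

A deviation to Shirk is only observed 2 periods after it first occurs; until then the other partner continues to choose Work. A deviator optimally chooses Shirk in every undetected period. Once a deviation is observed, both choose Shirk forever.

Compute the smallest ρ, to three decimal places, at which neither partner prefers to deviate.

0.667

The best deviation is to choose Shirk for all 2 undetected periods, earning 32 each, then 5 forever once detected.
Deviation value: 32(1−ρ^2)/(1−ρ) + 5ρ^2/(1−ρ); cooperation value: 20/(1−ρ).
IC: 20 ≥ 32(1−ρ^2) + 5ρ^2 = 32 − 27ρ^2.
So ρ^2 ≥ 12/27 = 4/9, giving ρ ≥ (4/9)^(1/2) ≈ 0.667.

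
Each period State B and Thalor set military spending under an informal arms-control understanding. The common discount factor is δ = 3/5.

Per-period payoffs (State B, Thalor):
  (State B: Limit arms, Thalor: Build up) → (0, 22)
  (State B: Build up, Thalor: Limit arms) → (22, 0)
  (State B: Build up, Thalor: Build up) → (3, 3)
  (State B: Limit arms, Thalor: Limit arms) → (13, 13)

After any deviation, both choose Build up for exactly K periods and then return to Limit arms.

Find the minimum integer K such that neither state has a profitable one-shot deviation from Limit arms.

2

IC: δ(1−δ^K)/(1−δ) ≥ (22−13)/(13−3) = 9/10.
With δ = 3/5: need 1 − δ^K ≥ 9/10·(1−3/5)/(3/5), i.e. δ^K ≤ 0.4000.
Since (3/5)^1 = 0.6000 and (3/5)^2 = 0.3600, the smallest such K is 2.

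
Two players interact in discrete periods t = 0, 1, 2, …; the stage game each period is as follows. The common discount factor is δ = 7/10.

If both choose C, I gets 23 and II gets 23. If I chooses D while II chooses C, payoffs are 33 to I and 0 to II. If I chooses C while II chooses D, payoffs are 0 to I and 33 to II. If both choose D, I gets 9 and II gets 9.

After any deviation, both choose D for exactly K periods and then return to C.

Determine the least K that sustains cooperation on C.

2

No profitable deviation requires (23−9)(δ+…+δ^K) ≥ 33−23, i.e. δ+…+δ^K ≥ 5/7 ≈ 0.7143.
With δ = 7/10, the partial sums are K=1: 0.7000, K=2: 1.1900.
K = 2 is the first length at which the sum reaches 0.7143.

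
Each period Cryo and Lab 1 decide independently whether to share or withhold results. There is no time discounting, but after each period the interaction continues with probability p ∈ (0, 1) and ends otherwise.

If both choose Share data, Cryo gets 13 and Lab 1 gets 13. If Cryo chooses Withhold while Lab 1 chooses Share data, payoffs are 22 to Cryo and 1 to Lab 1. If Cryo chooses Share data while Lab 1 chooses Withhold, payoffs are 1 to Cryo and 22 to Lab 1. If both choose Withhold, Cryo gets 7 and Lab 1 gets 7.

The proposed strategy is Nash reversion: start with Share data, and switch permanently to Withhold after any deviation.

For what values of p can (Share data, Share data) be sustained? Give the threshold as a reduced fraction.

Expected cooperation value is 13 + p·13 + p²·13 + … = 13/(1−p); deviation gives 22 + p·7/(1−p).
13 ≥ 22(1−p) + 7p ⇒ 15p ≥ 9 ⇒ p ≥ 9/15 = 3/5.

3/5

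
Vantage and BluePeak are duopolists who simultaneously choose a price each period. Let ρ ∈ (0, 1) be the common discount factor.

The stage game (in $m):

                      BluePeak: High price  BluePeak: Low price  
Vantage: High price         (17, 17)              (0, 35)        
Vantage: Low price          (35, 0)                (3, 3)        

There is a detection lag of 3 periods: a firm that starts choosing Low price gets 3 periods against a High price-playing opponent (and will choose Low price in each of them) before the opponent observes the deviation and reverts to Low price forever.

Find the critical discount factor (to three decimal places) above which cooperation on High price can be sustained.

Deviating for the 3 undetected periods gains 35−17 = 18 per period over cooperation, then loses 17−3 = 14 per period forever once punishment starts.
Gain: 18(1 + ρ + … + ρ^2); loss: 14·ρ^3/(1−ρ).
No profitable deviation ⇔ 18(1−ρ^3) ≤ 14·ρ^3, i.e. ρ^3 ≥ 18/(18+14) = 9/16.
Hence ρ ≥ (9/16)^(1/3) ≈ 0.825.

0.825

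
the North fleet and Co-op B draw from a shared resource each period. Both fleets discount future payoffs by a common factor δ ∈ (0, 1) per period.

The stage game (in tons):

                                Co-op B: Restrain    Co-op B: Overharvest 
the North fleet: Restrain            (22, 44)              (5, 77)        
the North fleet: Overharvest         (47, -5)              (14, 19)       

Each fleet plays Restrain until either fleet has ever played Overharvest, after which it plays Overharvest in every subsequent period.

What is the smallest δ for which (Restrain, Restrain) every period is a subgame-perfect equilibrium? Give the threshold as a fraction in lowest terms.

For the North fleet: deviation gain 47−22 = 25, per-period punishment loss 22−14 = 8. IC gives δ ≥ 25/33.
For Co-op B: gain 33, loss 25 per period, so δ ≥ 33/58.
The tighter constraint is the North fleet's, so cooperation needs δ ≥ 25/33.

25/33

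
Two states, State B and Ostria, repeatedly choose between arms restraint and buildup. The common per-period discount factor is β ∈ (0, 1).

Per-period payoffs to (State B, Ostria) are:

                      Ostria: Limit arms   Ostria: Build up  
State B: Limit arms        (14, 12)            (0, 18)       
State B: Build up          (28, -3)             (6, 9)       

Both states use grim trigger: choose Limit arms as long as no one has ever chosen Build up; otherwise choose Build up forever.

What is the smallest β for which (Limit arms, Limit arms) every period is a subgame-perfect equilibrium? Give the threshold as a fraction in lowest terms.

For State B: deviation gain 28−14 = 14, per-period punishment loss 14−6 = 8. IC gives β ≥ 14/22 = 7/11.
For Ostria: gain 6, loss 3 per period, so β ≥ 6/9 = 2/3.
The tighter constraint is Ostria's, so cooperation needs β ≥ 2/3.

2/3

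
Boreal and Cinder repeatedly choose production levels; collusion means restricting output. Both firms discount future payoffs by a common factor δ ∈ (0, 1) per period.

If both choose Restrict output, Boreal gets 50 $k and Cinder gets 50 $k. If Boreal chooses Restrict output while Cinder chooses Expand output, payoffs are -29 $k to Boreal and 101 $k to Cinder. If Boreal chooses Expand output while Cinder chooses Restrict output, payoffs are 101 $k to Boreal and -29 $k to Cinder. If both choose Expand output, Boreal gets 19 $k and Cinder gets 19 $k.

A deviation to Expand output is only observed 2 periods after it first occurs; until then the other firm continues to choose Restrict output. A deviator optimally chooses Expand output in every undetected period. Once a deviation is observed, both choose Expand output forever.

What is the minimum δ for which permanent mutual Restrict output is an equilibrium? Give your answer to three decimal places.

The best deviation is to choose Expand output for all 2 undetected periods, earning 101 each, then 19 forever once detected.
Deviation value: 101(1−δ^2)/(1−δ) + 19δ^2/(1−δ); cooperation value: 50/(1−δ).
IC: 50 ≥ 101(1−δ^2) + 19δ^2 = 101 − 82δ^2.
So δ^2 ≥ 51/82, giving δ ≥ (51/82)^(1/2) ≈ 0.789.

0.789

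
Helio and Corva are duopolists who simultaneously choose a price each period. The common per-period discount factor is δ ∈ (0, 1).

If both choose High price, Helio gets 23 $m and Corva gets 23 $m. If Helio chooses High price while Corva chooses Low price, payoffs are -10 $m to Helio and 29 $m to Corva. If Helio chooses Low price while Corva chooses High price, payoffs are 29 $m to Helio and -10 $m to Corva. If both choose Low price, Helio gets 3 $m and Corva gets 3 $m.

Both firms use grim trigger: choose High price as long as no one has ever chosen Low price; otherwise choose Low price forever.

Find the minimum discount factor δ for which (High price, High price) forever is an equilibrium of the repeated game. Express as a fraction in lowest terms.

Under grim trigger the critical discount factor is (T−C)/(T−P) with T = 29, C = 23, P = 3.
δ* = (29−23)/(29−3) = 6/26 = 3/13.

3/13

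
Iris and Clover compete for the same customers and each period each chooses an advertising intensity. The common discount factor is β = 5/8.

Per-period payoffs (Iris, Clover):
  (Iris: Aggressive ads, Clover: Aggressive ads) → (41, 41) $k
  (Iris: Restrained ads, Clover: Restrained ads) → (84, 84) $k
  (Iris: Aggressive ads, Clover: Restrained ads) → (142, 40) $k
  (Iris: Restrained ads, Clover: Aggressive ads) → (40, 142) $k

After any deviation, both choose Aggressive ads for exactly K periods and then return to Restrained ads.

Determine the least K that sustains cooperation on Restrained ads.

4

IC: β(1−β^K)/(1−β) ≥ (142−84)/(84−41) = 58/43.
With β = 5/8: need 1 − β^K ≥ 58/43·(1−5/8)/(5/8), i.e. β^K ≤ 0.1907.
Since (5/8)^3 = 0.2441 and (5/8)^4 = 0.1526, the smallest such K is 4.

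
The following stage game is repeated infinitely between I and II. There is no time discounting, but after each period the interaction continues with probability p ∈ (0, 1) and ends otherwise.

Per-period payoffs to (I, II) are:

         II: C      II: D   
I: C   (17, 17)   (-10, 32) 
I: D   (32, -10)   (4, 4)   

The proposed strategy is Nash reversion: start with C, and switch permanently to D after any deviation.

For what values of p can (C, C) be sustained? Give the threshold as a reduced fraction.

Expected cooperation value is 17 + p·17 + p²·17 + … = 17/(1−p); deviation gives 32 + p·4/(1−p).
17 ≥ 32(1−p) + 4p ⇒ 28p ≥ 15 ⇒ p ≥ 15/28.

15/28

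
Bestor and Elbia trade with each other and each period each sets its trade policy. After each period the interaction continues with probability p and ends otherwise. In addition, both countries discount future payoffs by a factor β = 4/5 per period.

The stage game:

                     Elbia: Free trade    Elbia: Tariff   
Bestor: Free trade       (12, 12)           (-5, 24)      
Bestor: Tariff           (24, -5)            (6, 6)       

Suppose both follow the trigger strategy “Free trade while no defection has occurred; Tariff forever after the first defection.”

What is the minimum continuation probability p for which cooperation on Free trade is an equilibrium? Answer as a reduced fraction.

With continuation probability p and discount β, the effective per-period discount factor is βp.
Grim-trigger IC: βp ≥ (24−12)/(24−6) = 2/3.
So p ≥ (2/3)/(4/5) = 5/6.

5/6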